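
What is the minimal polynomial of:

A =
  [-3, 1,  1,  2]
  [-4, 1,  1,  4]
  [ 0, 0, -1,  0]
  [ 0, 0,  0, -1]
x^3 + 3*x^2 + 3*x + 1

The characteristic polynomial is χ_A(x) = (x + 1)^4, so the eigenvalues are known. The minimal polynomial is
  m_A(x) = Π_λ (x − λ)^{k_λ}
where k_λ is the size of the *largest* Jordan block for λ (equivalently, the smallest k with (A − λI)^k v = 0 for every generalised eigenvector v of λ).

  λ = -1: largest Jordan block has size 3, contributing (x + 1)^3

So m_A(x) = (x + 1)^3 = x^3 + 3*x^2 + 3*x + 1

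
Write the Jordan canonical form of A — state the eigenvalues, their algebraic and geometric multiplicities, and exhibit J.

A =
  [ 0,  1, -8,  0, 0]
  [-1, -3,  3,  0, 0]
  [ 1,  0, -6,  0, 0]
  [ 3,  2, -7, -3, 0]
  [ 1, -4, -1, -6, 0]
J_3(-3) ⊕ J_1(-3) ⊕ J_1(0)

The characteristic polynomial is
  det(x·I − A) = x^5 + 12*x^4 + 54*x^3 + 108*x^2 + 81*x = x*(x + 3)^4

Eigenvalues and multiplicities (the geometric multiplicity of λ is n − rank(A − λI), which equals the number of Jordan blocks for λ):
  λ = -3: algebraic multiplicity = 4, geometric multiplicity = 2
  λ = 0: algebraic multiplicity = 1, geometric multiplicity = 1

Determining the block sizes for each eigenvalue:
  λ = -3: with am = 4 and gm = 2, the partition is not yet determined (e.g. several partitions of 4 into 2 parts exist). Let N = A − (-3)·I. Computing rank(N^1) = 3, rank(N^2) = 2, rank(N^3) = 1; the number of blocks of size ≥ j is rank(N^{j−1}) − rank(N^j), giving [2, 1, 1]. So we have 1 block(s) of size 3, 1 block(s) of size 1 → block sizes [3, 1]
  λ = 0: one block (gm = 1), so the single block has size am = 1 → block sizes [1]

Assembling the blocks gives a Jordan form
J =
  [-3,  1,  0,  0, 0]
  [ 0, -3,  1,  0, 0]
  [ 0,  0, -3,  0, 0]
  [ 0,  0,  0, -3, 0]
  [ 0,  0,  0,  0, 0]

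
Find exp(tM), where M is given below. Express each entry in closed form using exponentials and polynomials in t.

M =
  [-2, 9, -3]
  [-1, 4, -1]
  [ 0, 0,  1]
e^{tM} =
  [-3*t*exp(t) + exp(t), 9*t*exp(t), -3*t*exp(t)]
  [-t*exp(t), 3*t*exp(t) + exp(t), -t*exp(t)]
  [0, 0, exp(t)]

Strategy: write M = P · J · P⁻¹ where J is a Jordan canonical form, so e^{tM} = P · e^{tJ} · P⁻¹, and e^{tJ} can be computed block-by-block.

M has Jordan form
J =
  [1, 1, 0]
  [0, 1, 0]
  [0, 0, 1]
(up to reordering of blocks).

Per-block formulas:
  For a 2×2 Jordan block J_2(1): exp(t · J_2(1)) = e^(1t)·(I + t·N), where N is the 2×2 nilpotent shift.
  For a 1×1 block at λ = 1: exp(t · [1]) = [e^(1t)].

After assembling e^{tJ} and conjugating by P, we get:

e^{tM} =
  [-3*t*exp(t) + exp(t), 9*t*exp(t), -3*t*exp(t)]
  [-t*exp(t), 3*t*exp(t) + exp(t), -t*exp(t)]
  [0, 0, exp(t)]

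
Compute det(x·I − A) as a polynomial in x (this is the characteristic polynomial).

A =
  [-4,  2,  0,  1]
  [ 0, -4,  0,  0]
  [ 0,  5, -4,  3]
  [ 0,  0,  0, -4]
x^4 + 16*x^3 + 96*x^2 + 256*x + 256

Expanding det(x·I − A) (e.g. by cofactor expansion or by noting that A is similar to its Jordan form J, which has the same characteristic polynomial as A) gives
  χ_A(x) = x^4 + 16*x^3 + 96*x^2 + 256*x + 256
which factors as (x + 4)^4. The eigenvalues (with algebraic multiplicities) are λ = -4 with multiplicity 4.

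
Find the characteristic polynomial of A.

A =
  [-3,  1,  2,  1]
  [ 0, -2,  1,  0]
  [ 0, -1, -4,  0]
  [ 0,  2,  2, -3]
x^4 + 12*x^3 + 54*x^2 + 108*x + 81

Expanding det(x·I − A) (e.g. by cofactor expansion or by noting that A is similar to its Jordan form J, which has the same characteristic polynomial as A) gives
  χ_A(x) = x^4 + 12*x^3 + 54*x^2 + 108*x + 81
which factors as (x + 3)^4. The eigenvalues (with algebraic multiplicities) are λ = -3 with multiplicity 4.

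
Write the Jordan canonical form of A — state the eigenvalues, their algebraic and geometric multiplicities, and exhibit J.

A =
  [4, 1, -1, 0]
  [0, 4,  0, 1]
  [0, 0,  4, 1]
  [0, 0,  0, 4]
J_2(4) ⊕ J_2(4)

The characteristic polynomial is
  det(x·I − A) = x^4 - 16*x^3 + 96*x^2 - 256*x + 256 = (x - 4)^4

Eigenvalues and multiplicities (the geometric multiplicity of λ is n − rank(A − λI), which equals the number of Jordan blocks for λ):
  λ = 4: algebraic multiplicity = 4, geometric multiplicity = 2

Determining the block sizes for each eigenvalue:
  λ = 4: with am = 4 and gm = 2, the partition is not yet determined (e.g. several partitions of 4 into 2 parts exist). Let N = A − (4)·I. Computing rank(N^1) = 2, rank(N^2) = 0; the number of blocks of size ≥ j is rank(N^{j−1}) − rank(N^j), giving [2, 2]. So we have 2 block(s) of size 2 → block sizes [2, 2]

Assembling the blocks gives a Jordan form
J =
  [4, 1, 0, 0]
  [0, 4, 0, 0]
  [0, 0, 4, 1]
  [0, 0, 0, 4]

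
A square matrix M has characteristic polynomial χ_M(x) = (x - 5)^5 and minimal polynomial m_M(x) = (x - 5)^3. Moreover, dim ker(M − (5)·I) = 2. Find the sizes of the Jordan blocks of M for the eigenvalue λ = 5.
Block sizes for λ = 5: [3, 2]

Step 1 — from the characteristic polynomial, algebraic multiplicity of λ = 5 is 5. From dim ker(M − (5)·I) = 2, there are exactly 2 Jordan blocks for λ = 5.
Step 2 — from the minimal polynomial, the factor (x − 5)^3 tells us the largest block for λ = 5 has size 3.
Step 3 — with total size 5, 2 blocks, and largest block 3, the block sizes (in nonincreasing order) are [3, 2].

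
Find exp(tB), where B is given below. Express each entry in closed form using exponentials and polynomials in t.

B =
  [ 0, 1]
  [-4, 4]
e^{tB} =
  [-2*t*exp(2*t) + exp(2*t), t*exp(2*t)]
  [-4*t*exp(2*t), 2*t*exp(2*t) + exp(2*t)]

Strategy: write B = P · J · P⁻¹ where J is a Jordan canonical form, so e^{tB} = P · e^{tJ} · P⁻¹, and e^{tJ} can be computed block-by-block.

B has Jordan form
J =
  [2, 1]
  [0, 2]
(up to reordering of blocks).

Per-block formulas:
  For a 2×2 Jordan block J_2(2): exp(t · J_2(2)) = e^(2t)·(I + t·N), where N is the 2×2 nilpotent shift.

After assembling e^{tJ} and conjugating by P, we get:

e^{tB} =
  [-2*t*exp(2*t) + exp(2*t), t*exp(2*t)]
  [-4*t*exp(2*t), 2*t*exp(2*t) + exp(2*t)]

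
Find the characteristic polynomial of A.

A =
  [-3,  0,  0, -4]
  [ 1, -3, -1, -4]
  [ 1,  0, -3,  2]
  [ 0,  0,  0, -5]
x^4 + 14*x^3 + 72*x^2 + 162*x + 135

Expanding det(x·I − A) (e.g. by cofactor expansion or by noting that A is similar to its Jordan form J, which has the same characteristic polynomial as A) gives
  χ_A(x) = x^4 + 14*x^3 + 72*x^2 + 162*x + 135
which factors as (x + 3)^3*(x + 5). The eigenvalues (with algebraic multiplicities) are λ = -5 with multiplicity 1, λ = -3 with multiplicity 3.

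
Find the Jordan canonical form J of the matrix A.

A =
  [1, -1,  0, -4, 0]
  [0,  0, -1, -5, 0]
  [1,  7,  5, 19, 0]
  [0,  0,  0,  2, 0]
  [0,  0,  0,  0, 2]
J_3(2) ⊕ J_1(2) ⊕ J_1(2)

The characteristic polynomial is
  det(x·I − A) = x^5 - 10*x^4 + 40*x^3 - 80*x^2 + 80*x - 32 = (x - 2)^5

Eigenvalues and multiplicities (the geometric multiplicity of λ is n − rank(A − λI), which equals the number of Jordan blocks for λ):
  λ = 2: algebraic multiplicity = 5, geometric multiplicity = 3

Determining the block sizes for each eigenvalue:
  λ = 2: with am = 5 and gm = 3, the partition is not yet determined (e.g. several partitions of 5 into 3 parts exist). Let N = A − (2)·I. Computing rank(N^1) = 2, rank(N^2) = 1, rank(N^3) = 0; the number of blocks of size ≥ j is rank(N^{j−1}) − rank(N^j), giving [3, 1, 1]. So we have 1 block(s) of size 3, 2 block(s) of size 1 → block sizes [3, 1, 1]

Assembling the blocks gives a Jordan form
J =
  [2, 1, 0, 0, 0]
  [0, 2, 1, 0, 0]
  [0, 0, 2, 0, 0]
  [0, 0, 0, 2, 0]
  [0, 0, 0, 0, 2]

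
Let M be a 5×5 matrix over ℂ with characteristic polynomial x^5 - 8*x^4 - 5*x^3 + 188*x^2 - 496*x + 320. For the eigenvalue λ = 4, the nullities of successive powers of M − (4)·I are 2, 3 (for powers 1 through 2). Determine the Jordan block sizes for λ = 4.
Block sizes for λ = 4: [2, 1]

From the dimensions of kernels of powers, the number of Jordan blocks of size at least j is d_j − d_{j−1} where d_j = dim ker(N^j) (with d_0 = 0). Computing the differences gives [2, 1].
The number of blocks of size exactly k is (#blocks of size ≥ k) − (#blocks of size ≥ k + 1), so the partition is: 1 block(s) of size 1, 1 block(s) of size 2.
In nonincreasing order the block sizes are [2, 1].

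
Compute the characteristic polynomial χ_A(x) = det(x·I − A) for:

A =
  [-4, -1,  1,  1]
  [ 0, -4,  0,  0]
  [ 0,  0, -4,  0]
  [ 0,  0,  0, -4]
x^4 + 16*x^3 + 96*x^2 + 256*x + 256

Expanding det(x·I − A) (e.g. by cofactor expansion or by noting that A is similar to its Jordan form J, which has the same characteristic polynomial as A) gives
  χ_A(x) = x^4 + 16*x^3 + 96*x^2 + 256*x + 256
which factors as (x + 4)^4. The eigenvalues (with algebraic multiplicities) are λ = -4 with multiplicity 4.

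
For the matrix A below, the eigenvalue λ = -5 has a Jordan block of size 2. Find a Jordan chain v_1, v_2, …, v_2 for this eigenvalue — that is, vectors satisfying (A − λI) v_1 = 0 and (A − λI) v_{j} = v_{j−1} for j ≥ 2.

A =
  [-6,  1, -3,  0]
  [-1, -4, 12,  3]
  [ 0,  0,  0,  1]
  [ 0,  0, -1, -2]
A Jordan chain for λ = -5 of length 2:
v_1 = (-1, -1, 0, 0)ᵀ
v_2 = (1, 0, 0, 0)ᵀ

Let N = A − (-5)·I. We want v_2 with N^2 v_2 = 0 but N^1 v_2 ≠ 0; then v_{j-1} := N · v_j for j = 2, …, 2.

Pick v_2 = (1, 0, 0, 0)ᵀ.
Then v_1 = N · v_2 = (-1, -1, 0, 0)ᵀ.

Sanity check: (A − (-5)·I) v_1 = (0, 0, 0, 0)ᵀ = 0. ✓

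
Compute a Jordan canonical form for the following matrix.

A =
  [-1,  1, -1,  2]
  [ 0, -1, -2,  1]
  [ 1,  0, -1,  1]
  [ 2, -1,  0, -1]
J_2(-2) ⊕ J_2(0)

The characteristic polynomial is
  det(x·I − A) = x^4 + 4*x^3 + 4*x^2 = x^2*(x + 2)^2

Eigenvalues and multiplicities (the geometric multiplicity of λ is n − rank(A − λI), which equals the number of Jordan blocks for λ):
  λ = -2: algebraic multiplicity = 2, geometric multiplicity = 1
  λ = 0: algebraic multiplicity = 2, geometric multiplicity = 1

Determining the block sizes for each eigenvalue:
  λ = -2: one block (gm = 1), so the single block has size am = 2 → block sizes [2]
  λ = 0: one block (gm = 1), so the single block has size am = 2 → block sizes [2]

Assembling the blocks gives a Jordan form
J =
  [-2,  1, 0, 0]
  [ 0, -2, 0, 0]
  [ 0,  0, 0, 1]
  [ 0,  0, 0, 0]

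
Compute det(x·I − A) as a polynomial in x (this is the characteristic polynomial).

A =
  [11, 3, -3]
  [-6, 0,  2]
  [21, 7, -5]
x^3 - 6*x^2 + 12*x - 8

Expanding det(x·I − A) (e.g. by cofactor expansion or by noting that A is similar to its Jordan form J, which has the same characteristic polynomial as A) gives
  χ_A(x) = x^3 - 6*x^2 + 12*x - 8
which factors as (x - 2)^3. The eigenvalues (with algebraic multiplicities) are λ = 2 with multiplicity 3.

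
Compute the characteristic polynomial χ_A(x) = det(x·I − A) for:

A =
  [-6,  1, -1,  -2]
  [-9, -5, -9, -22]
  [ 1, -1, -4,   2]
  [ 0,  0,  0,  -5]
x^4 + 20*x^3 + 150*x^2 + 500*x + 625

Expanding det(x·I − A) (e.g. by cofactor expansion or by noting that A is similar to its Jordan form J, which has the same characteristic polynomial as A) gives
  χ_A(x) = x^4 + 20*x^3 + 150*x^2 + 500*x + 625
which factors as (x + 5)^4. The eigenvalues (with algebraic multiplicities) are λ = -5 with multiplicity 4.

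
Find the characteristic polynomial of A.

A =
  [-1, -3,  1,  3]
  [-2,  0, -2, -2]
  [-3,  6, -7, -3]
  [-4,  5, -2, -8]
x^4 + 16*x^3 + 96*x^2 + 256*x + 256

Expanding det(x·I − A) (e.g. by cofactor expansion or by noting that A is similar to its Jordan form J, which has the same characteristic polynomial as A) gives
  χ_A(x) = x^4 + 16*x^3 + 96*x^2 + 256*x + 256
which factors as (x + 4)^4. The eigenvalues (with algebraic multiplicities) are λ = -4 with multiplicity 4.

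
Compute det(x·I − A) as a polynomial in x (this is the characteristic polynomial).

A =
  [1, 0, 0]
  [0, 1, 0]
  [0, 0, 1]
x^3 - 3*x^2 + 3*x - 1

Expanding det(x·I − A) (e.g. by cofactor expansion or by noting that A is similar to its Jordan form J, which has the same characteristic polynomial as A) gives
  χ_A(x) = x^3 - 3*x^2 + 3*x - 1
which factors as (x - 1)^3. The eigenvalues (with algebraic multiplicities) are λ = 1 with multiplicity 3.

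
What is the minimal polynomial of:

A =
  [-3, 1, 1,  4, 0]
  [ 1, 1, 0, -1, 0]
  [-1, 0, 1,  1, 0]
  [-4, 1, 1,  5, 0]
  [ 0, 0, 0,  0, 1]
x^2 - 2*x + 1

The characteristic polynomial is χ_A(x) = (x - 1)^5, so the eigenvalues are known. The minimal polynomial is
  m_A(x) = Π_λ (x − λ)^{k_λ}
where k_λ is the size of the *largest* Jordan block for λ (equivalently, the smallest k with (A − λI)^k v = 0 for every generalised eigenvector v of λ).

  λ = 1: largest Jordan block has size 2, contributing (x − 1)^2

So m_A(x) = (x - 1)^2 = x^2 - 2*x + 1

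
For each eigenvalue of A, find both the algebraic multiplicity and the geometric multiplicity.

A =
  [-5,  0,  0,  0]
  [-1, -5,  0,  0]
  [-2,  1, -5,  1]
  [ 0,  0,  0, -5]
λ = -5: alg = 4, geom = 2

Step 1 — factor the characteristic polynomial to read off the algebraic multiplicities:
  χ_A(x) = (x + 5)^4

Step 2 — compute geometric multiplicities via the rank-nullity identity g(λ) = n − rank(A − λI):
  rank(A − (-5)·I) = 2, so dim ker(A − (-5)·I) = n − 2 = 2

Summary:
  λ = -5: algebraic multiplicity = 4, geometric multiplicity = 2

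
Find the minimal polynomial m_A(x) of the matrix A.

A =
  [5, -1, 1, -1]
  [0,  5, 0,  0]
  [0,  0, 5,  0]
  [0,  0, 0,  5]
x^2 - 10*x + 25

The characteristic polynomial is χ_A(x) = (x - 5)^4, so the eigenvalues are known. The minimal polynomial is
  m_A(x) = Π_λ (x − λ)^{k_λ}
where k_λ is the size of the *largest* Jordan block for λ (equivalently, the smallest k with (A − λI)^k v = 0 for every generalised eigenvector v of λ).

  λ = 5: largest Jordan block has size 2, contributing (x − 5)^2

So m_A(x) = (x - 5)^2 = x^2 - 10*x + 25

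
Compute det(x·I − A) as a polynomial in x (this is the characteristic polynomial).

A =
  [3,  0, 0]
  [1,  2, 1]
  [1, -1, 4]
x^3 - 9*x^2 + 27*x - 27

Expanding det(x·I − A) (e.g. by cofactor expansion or by noting that A is similar to its Jordan form J, which has the same characteristic polynomial as A) gives
  χ_A(x) = x^3 - 9*x^2 + 27*x - 27
which factors as (x - 3)^3. The eigenvalues (with algebraic multiplicities) are λ = 3 with multiplicity 3.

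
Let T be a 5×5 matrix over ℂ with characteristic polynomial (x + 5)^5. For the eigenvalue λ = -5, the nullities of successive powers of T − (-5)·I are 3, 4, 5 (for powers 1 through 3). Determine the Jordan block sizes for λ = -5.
Block sizes for λ = -5: [3, 1, 1]

From the dimensions of kernels of powers, the number of Jordan blocks of size at least j is d_j − d_{j−1} where d_j = dim ker(N^j) (with d_0 = 0). Computing the differences gives [3, 1, 1].
The number of blocks of size exactly k is (#blocks of size ≥ k) − (#blocks of size ≥ k + 1), so the partition is: 2 block(s) of size 1, 1 block(s) of size 3.
In nonincreasing order the block sizes are [3, 1, 1].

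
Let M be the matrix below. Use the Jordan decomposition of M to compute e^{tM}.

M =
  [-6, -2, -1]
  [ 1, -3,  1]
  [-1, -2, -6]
e^{tM} =
  [-t*exp(-5*t) + exp(-5*t), -2*t*exp(-5*t), -t*exp(-5*t)]
  [t*exp(-5*t), 2*t*exp(-5*t) + exp(-5*t), t*exp(-5*t)]
  [-t*exp(-5*t), -2*t*exp(-5*t), -t*exp(-5*t) + exp(-5*t)]

Strategy: write M = P · J · P⁻¹ where J is a Jordan canonical form, so e^{tM} = P · e^{tJ} · P⁻¹, and e^{tJ} can be computed block-by-block.

M has Jordan form
J =
  [-5,  1,  0]
  [ 0, -5,  0]
  [ 0,  0, -5]
(up to reordering of blocks).

Per-block formulas:
  For a 2×2 Jordan block J_2(-5): exp(t · J_2(-5)) = e^(-5t)·(I + t·N), where N is the 2×2 nilpotent shift.
  For a 1×1 block at λ = -5: exp(t · [-5]) = [e^(-5t)].

After assembling e^{tJ} and conjugating by P, we get:

e^{tM} =
  [-t*exp(-5*t) + exp(-5*t), -2*t*exp(-5*t), -t*exp(-5*t)]
  [t*exp(-5*t), 2*t*exp(-5*t) + exp(-5*t), t*exp(-5*t)]
  [-t*exp(-5*t), -2*t*exp(-5*t), -t*exp(-5*t) + exp(-5*t)]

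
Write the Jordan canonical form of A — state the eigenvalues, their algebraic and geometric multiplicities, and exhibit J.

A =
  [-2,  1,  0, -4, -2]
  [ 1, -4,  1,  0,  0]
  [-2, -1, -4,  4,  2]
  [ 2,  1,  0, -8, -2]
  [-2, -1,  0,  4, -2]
J_3(-4) ⊕ J_1(-4) ⊕ J_1(-4)

The characteristic polynomial is
  det(x·I − A) = x^5 + 20*x^4 + 160*x^3 + 640*x^2 + 1280*x + 1024 = (x + 4)^5

Eigenvalues and multiplicities (the geometric multiplicity of λ is n − rank(A − λI), which equals the number of Jordan blocks for λ):
  λ = -4: algebraic multiplicity = 5, geometric multiplicity = 3

Determining the block sizes for each eigenvalue:
  λ = -4: with am = 5 and gm = 3, the partition is not yet determined (e.g. several partitions of 5 into 3 parts exist). Let N = A − (-4)·I. Computing rank(N^1) = 2, rank(N^2) = 1, rank(N^3) = 0; the number of blocks of size ≥ j is rank(N^{j−1}) − rank(N^j), giving [3, 1, 1]. So we have 1 block(s) of size 3, 2 block(s) of size 1 → block sizes [3, 1, 1]

Assembling the blocks gives a Jordan form
J =
  [-4,  1,  0,  0,  0]
  [ 0, -4,  1,  0,  0]
  [ 0,  0, -4,  0,  0]
  [ 0,  0,  0, -4,  0]
  [ 0,  0,  0,  0, -4]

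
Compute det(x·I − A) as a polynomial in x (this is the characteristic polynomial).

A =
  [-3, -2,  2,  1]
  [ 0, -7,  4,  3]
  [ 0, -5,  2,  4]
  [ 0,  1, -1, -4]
x^4 + 12*x^3 + 54*x^2 + 108*x + 81

Expanding det(x·I − A) (e.g. by cofactor expansion or by noting that A is similar to its Jordan form J, which has the same characteristic polynomial as A) gives
  χ_A(x) = x^4 + 12*x^3 + 54*x^2 + 108*x + 81
which factors as (x + 3)^4. The eigenvalues (with algebraic multiplicities) are λ = -3 with multiplicity 4.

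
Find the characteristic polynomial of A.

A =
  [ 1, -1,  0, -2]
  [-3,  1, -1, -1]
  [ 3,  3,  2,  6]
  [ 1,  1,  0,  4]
x^4 - 8*x^3 + 24*x^2 - 32*x + 16

Expanding det(x·I − A) (e.g. by cofactor expansion or by noting that A is similar to its Jordan form J, which has the same characteristic polynomial as A) gives
  χ_A(x) = x^4 - 8*x^3 + 24*x^2 - 32*x + 16
which factors as (x - 2)^4. The eigenvalues (with algebraic multiplicities) are λ = 2 with multiplicity 4.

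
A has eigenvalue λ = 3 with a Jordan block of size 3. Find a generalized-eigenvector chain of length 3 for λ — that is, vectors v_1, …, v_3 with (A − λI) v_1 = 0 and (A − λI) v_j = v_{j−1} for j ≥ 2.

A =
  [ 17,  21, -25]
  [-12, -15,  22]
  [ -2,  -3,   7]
A Jordan chain for λ = 3 of length 3:
v_1 = (-6, 4, 0)ᵀ
v_2 = (14, -12, -2)ᵀ
v_3 = (1, 0, 0)ᵀ

Let N = A − (3)·I. We want v_3 with N^3 v_3 = 0 but N^2 v_3 ≠ 0; then v_{j-1} := N · v_j for j = 3, …, 2.

Pick v_3 = (1, 0, 0)ᵀ.
Then v_2 = N · v_3 = (14, -12, -2)ᵀ.
Then v_1 = N · v_2 = (-6, 4, 0)ᵀ.

Sanity check: (A − (3)·I) v_1 = (0, 0, 0)ᵀ = 0. ✓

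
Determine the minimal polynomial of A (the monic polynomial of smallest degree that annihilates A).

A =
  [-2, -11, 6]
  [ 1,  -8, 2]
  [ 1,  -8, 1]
x^3 + 9*x^2 + 27*x + 27

The characteristic polynomial is χ_A(x) = (x + 3)^3, so the eigenvalues are known. The minimal polynomial is
  m_A(x) = Π_λ (x − λ)^{k_λ}
where k_λ is the size of the *largest* Jordan block for λ (equivalently, the smallest k with (A − λI)^k v = 0 for every generalised eigenvector v of λ).

  λ = -3: largest Jordan block has size 3, contributing (x + 3)^3

So m_A(x) = (x + 3)^3 = x^3 + 9*x^2 + 27*x + 27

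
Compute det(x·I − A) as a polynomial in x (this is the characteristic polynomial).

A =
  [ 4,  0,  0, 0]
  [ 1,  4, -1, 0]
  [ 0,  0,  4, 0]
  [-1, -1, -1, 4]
x^4 - 16*x^3 + 96*x^2 - 256*x + 256

Expanding det(x·I − A) (e.g. by cofactor expansion or by noting that A is similar to its Jordan form J, which has the same characteristic polynomial as A) gives
  χ_A(x) = x^4 - 16*x^3 + 96*x^2 - 256*x + 256
which factors as (x - 4)^4. The eigenvalues (with algebraic multiplicities) are λ = 4 with multiplicity 4.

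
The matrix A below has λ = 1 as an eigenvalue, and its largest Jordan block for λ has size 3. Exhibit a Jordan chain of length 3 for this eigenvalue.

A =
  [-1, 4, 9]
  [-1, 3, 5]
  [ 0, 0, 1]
A Jordan chain for λ = 1 of length 3:
v_1 = (2, 1, 0)ᵀ
v_2 = (9, 5, 0)ᵀ
v_3 = (0, 0, 1)ᵀ

Let N = A − (1)·I. We want v_3 with N^3 v_3 = 0 but N^2 v_3 ≠ 0; then v_{j-1} := N · v_j for j = 3, …, 2.

Pick v_3 = (0, 0, 1)ᵀ.
Then v_2 = N · v_3 = (9, 5, 0)ᵀ.
Then v_1 = N · v_2 = (2, 1, 0)ᵀ.

Sanity check: (A − (1)·I) v_1 = (0, 0, 0)ᵀ = 0. ✓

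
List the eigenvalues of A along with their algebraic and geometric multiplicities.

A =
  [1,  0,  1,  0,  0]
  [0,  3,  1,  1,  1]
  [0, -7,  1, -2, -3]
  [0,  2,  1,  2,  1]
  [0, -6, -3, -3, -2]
λ = 1: alg = 5, geom = 2

Step 1 — factor the characteristic polynomial to read off the algebraic multiplicities:
  χ_A(x) = (x - 1)^5

Step 2 — compute geometric multiplicities via the rank-nullity identity g(λ) = n − rank(A − λI):
  rank(A − (1)·I) = 3, so dim ker(A − (1)·I) = n − 3 = 2

Summary:
  λ = 1: algebraic multiplicity = 5, geometric multiplicity = 2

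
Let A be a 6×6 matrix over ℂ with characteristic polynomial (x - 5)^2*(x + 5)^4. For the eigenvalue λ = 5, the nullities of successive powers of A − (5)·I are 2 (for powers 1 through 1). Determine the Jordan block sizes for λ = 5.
Block sizes for λ = 5: [1, 1]

From the dimensions of kernels of powers, the number of Jordan blocks of size at least j is d_j − d_{j−1} where d_j = dim ker(N^j) (with d_0 = 0). Computing the differences gives [2].
The number of blocks of size exactly k is (#blocks of size ≥ k) − (#blocks of size ≥ k + 1), so the partition is: 2 block(s) of size 1.
In nonincreasing order the block sizes are [1, 1].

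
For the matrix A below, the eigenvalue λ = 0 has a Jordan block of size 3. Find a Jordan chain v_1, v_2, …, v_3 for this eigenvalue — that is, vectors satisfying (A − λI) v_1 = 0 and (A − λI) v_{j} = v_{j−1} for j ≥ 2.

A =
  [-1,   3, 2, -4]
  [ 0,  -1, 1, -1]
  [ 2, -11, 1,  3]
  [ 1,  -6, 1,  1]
A Jordan chain for λ = 0 of length 3:
v_1 = (1, 1, 3, 2)ᵀ
v_2 = (-1, 0, 2, 1)ᵀ
v_3 = (1, 0, 0, 0)ᵀ

Let N = A − (0)·I. We want v_3 with N^3 v_3 = 0 but N^2 v_3 ≠ 0; then v_{j-1} := N · v_j for j = 3, …, 2.

Pick v_3 = (1, 0, 0, 0)ᵀ.
Then v_2 = N · v_3 = (-1, 0, 2, 1)ᵀ.
Then v_1 = N · v_2 = (1, 1, 3, 2)ᵀ.

Sanity check: (A − (0)·I) v_1 = (0, 0, 0, 0)ᵀ = 0. ✓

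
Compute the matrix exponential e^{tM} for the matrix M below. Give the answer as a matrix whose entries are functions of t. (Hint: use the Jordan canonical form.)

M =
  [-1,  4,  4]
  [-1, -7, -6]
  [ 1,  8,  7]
e^{tM} =
  [exp(-t), 2*exp(t) - 2*exp(-t), 2*exp(t) - 2*exp(-t)]
  [-t*exp(-t), 2*t*exp(-t) - 4*exp(t) + 5*exp(-t), 2*t*exp(-t) - 4*exp(t) + 4*exp(-t)]
  [t*exp(-t), -2*t*exp(-t) + 5*exp(t) - 5*exp(-t), -2*t*exp(-t) + 5*exp(t) - 4*exp(-t)]

Strategy: write M = P · J · P⁻¹ where J is a Jordan canonical form, so e^{tM} = P · e^{tJ} · P⁻¹, and e^{tJ} can be computed block-by-block.

M has Jordan form
J =
  [-1,  1, 0]
  [ 0, -1, 0]
  [ 0,  0, 1]
(up to reordering of blocks).

Per-block formulas:
  For a 2×2 Jordan block J_2(-1): exp(t · J_2(-1)) = e^(-1t)·(I + t·N), where N is the 2×2 nilpotent shift.
  For a 1×1 block at λ = 1: exp(t · [1]) = [e^(1t)].

After assembling e^{tJ} and conjugating by P, we get:

e^{tM} =
  [exp(-t), 2*exp(t) - 2*exp(-t), 2*exp(t) - 2*exp(-t)]
  [-t*exp(-t), 2*t*exp(-t) - 4*exp(t) + 5*exp(-t), 2*t*exp(-t) - 4*exp(t) + 4*exp(-t)]
  [t*exp(-t), -2*t*exp(-t) + 5*exp(t) - 5*exp(-t), -2*t*exp(-t) + 5*exp(t) - 4*exp(-t)]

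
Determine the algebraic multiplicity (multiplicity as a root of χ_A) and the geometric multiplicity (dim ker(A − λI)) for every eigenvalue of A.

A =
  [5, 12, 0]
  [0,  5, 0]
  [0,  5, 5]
λ = 5: alg = 3, geom = 2

Step 1 — factor the characteristic polynomial to read off the algebraic multiplicities:
  χ_A(x) = (x - 5)^3

Step 2 — compute geometric multiplicities via the rank-nullity identity g(λ) = n − rank(A − λI):
  rank(A − (5)·I) = 1, so dim ker(A − (5)·I) = n − 1 = 2

Summary:
  λ = 5: algebraic multiplicity = 3, geometric multiplicity = 2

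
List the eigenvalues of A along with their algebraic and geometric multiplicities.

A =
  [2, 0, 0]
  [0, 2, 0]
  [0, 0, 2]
λ = 2: alg = 3, geom = 3

Step 1 — factor the characteristic polynomial to read off the algebraic multiplicities:
  χ_A(x) = (x - 2)^3

Step 2 — compute geometric multiplicities via the rank-nullity identity g(λ) = n − rank(A − λI):
  rank(A − (2)·I) = 0, so dim ker(A − (2)·I) = n − 0 = 3

Summary:
  λ = 2: algebraic multiplicity = 3, geometric multiplicity = 3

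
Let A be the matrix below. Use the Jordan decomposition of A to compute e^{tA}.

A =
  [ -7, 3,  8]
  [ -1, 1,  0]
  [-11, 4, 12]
e^{tA} =
  [-5*t^2*exp(2*t) - 9*t*exp(2*t) + exp(2*t), t^2*exp(2*t) + 3*t*exp(2*t), 4*t^2*exp(2*t) + 8*t*exp(2*t)]
  [5*t^2*exp(2*t) - t*exp(2*t), -t^2*exp(2*t) - t*exp(2*t) + exp(2*t), -4*t^2*exp(2*t)]
  [-15*t^2*exp(2*t)/2 - 11*t*exp(2*t), 3*t^2*exp(2*t)/2 + 4*t*exp(2*t), 6*t^2*exp(2*t) + 10*t*exp(2*t) + exp(2*t)]

Strategy: write A = P · J · P⁻¹ where J is a Jordan canonical form, so e^{tA} = P · e^{tJ} · P⁻¹, and e^{tJ} can be computed block-by-block.

A has Jordan form
J =
  [2, 1, 0]
  [0, 2, 1]
  [0, 0, 2]
(up to reordering of blocks).

Per-block formulas:
  For a 3×3 Jordan block J_3(2): exp(t · J_3(2)) = e^(2t)·(I + t·N + (t^2/2)·N^2), where N is the 3×3 nilpotent shift.

After assembling e^{tJ} and conjugating by P, we get:

e^{tA} =
  [-5*t^2*exp(2*t) - 9*t*exp(2*t) + exp(2*t), t^2*exp(2*t) + 3*t*exp(2*t), 4*t^2*exp(2*t) + 8*t*exp(2*t)]
  [5*t^2*exp(2*t) - t*exp(2*t), -t^2*exp(2*t) - t*exp(2*t) + exp(2*t), -4*t^2*exp(2*t)]
  [-15*t^2*exp(2*t)/2 - 11*t*exp(2*t), 3*t^2*exp(2*t)/2 + 4*t*exp(2*t), 6*t^2*exp(2*t) + 10*t*exp(2*t) + exp(2*t)]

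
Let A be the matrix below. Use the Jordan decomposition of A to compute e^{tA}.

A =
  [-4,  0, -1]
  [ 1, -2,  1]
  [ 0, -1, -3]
e^{tA} =
  [t^2*exp(-3*t)/2 - t*exp(-3*t) + exp(-3*t), t^2*exp(-3*t)/2, t^2*exp(-3*t)/2 - t*exp(-3*t)]
  [t*exp(-3*t), t*exp(-3*t) + exp(-3*t), t*exp(-3*t)]
  [-t^2*exp(-3*t)/2, -t^2*exp(-3*t)/2 - t*exp(-3*t), -t^2*exp(-3*t)/2 + exp(-3*t)]

Strategy: write A = P · J · P⁻¹ where J is a Jordan canonical form, so e^{tA} = P · e^{tJ} · P⁻¹, and e^{tJ} can be computed block-by-block.

A has Jordan form
J =
  [-3,  1,  0]
  [ 0, -3,  1]
  [ 0,  0, -3]
(up to reordering of blocks).

Per-block formulas:
  For a 3×3 Jordan block J_3(-3): exp(t · J_3(-3)) = e^(-3t)·(I + t·N + (t^2/2)·N^2), where N is the 3×3 nilpotent shift.

After assembling e^{tJ} and conjugating by P, we get:

e^{tA} =
  [t^2*exp(-3*t)/2 - t*exp(-3*t) + exp(-3*t), t^2*exp(-3*t)/2, t^2*exp(-3*t)/2 - t*exp(-3*t)]
  [t*exp(-3*t), t*exp(-3*t) + exp(-3*t), t*exp(-3*t)]
  [-t^2*exp(-3*t)/2, -t^2*exp(-3*t)/2 - t*exp(-3*t), -t^2*exp(-3*t)/2 + exp(-3*t)]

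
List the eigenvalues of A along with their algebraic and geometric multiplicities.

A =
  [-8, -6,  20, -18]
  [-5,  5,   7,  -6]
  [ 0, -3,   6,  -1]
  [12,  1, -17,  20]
λ = 5: alg = 1, geom = 1; λ = 6: alg = 3, geom = 1

Step 1 — factor the characteristic polynomial to read off the algebraic multiplicities:
  χ_A(x) = (x - 6)^3*(x - 5)

Step 2 — compute geometric multiplicities via the rank-nullity identity g(λ) = n − rank(A − λI):
  rank(A − (5)·I) = 3, so dim ker(A − (5)·I) = n − 3 = 1
  rank(A − (6)·I) = 3, so dim ker(A − (6)·I) = n − 3 = 1

Summary:
  λ = 5: algebraic multiplicity = 1, geometric multiplicity = 1
  λ = 6: algebraic multiplicity = 3, geometric multiplicity = 1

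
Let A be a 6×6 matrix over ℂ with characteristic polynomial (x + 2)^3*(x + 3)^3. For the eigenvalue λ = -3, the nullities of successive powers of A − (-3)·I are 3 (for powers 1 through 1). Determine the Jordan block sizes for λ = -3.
Block sizes for λ = -3: [1, 1, 1]

From the dimensions of kernels of powers, the number of Jordan blocks of size at least j is d_j − d_{j−1} where d_j = dim ker(N^j) (with d_0 = 0). Computing the differences gives [3].
The number of blocks of size exactly k is (#blocks of size ≥ k) − (#blocks of size ≥ k + 1), so the partition is: 3 block(s) of size 1.
In nonincreasing order the block sizes are [1, 1, 1].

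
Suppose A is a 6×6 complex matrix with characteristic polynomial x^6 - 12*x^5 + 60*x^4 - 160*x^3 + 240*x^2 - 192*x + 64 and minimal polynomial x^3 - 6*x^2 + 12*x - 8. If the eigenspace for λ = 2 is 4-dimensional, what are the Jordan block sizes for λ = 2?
Block sizes for λ = 2: [3, 1, 1, 1]

Step 1 — from the characteristic polynomial, algebraic multiplicity of λ = 2 is 6. From dim ker(A − (2)·I) = 4, there are exactly 4 Jordan blocks for λ = 2.
Step 2 — from the minimal polynomial, the factor (x − 2)^3 tells us the largest block for λ = 2 has size 3.
Step 3 — with total size 6, 4 blocks, and largest block 3, the block sizes (in nonincreasing order) are [3, 1, 1, 1].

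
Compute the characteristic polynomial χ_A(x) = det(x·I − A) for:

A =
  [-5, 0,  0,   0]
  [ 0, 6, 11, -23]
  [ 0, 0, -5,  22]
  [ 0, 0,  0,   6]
x^4 - 2*x^3 - 59*x^2 + 60*x + 900

Expanding det(x·I − A) (e.g. by cofactor expansion or by noting that A is similar to its Jordan form J, which has the same characteristic polynomial as A) gives
  χ_A(x) = x^4 - 2*x^3 - 59*x^2 + 60*x + 900
which factors as (x - 6)^2*(x + 5)^2. The eigenvalues (with algebraic multiplicities) are λ = -5 with multiplicity 2, λ = 6 with multiplicity 2.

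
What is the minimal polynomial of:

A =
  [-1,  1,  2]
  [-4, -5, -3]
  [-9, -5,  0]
x^3 + 6*x^2 + 12*x + 8

The characteristic polynomial is χ_A(x) = (x + 2)^3, so the eigenvalues are known. The minimal polynomial is
  m_A(x) = Π_λ (x − λ)^{k_λ}
where k_λ is the size of the *largest* Jordan block for λ (equivalently, the smallest k with (A − λI)^k v = 0 for every generalised eigenvector v of λ).

  λ = -2: largest Jordan block has size 3, contributing (x + 2)^3

So m_A(x) = (x + 2)^3 = x^3 + 6*x^2 + 12*x + 8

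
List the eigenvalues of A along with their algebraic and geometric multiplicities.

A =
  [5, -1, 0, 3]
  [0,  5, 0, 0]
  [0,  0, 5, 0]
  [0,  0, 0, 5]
λ = 5: alg = 4, geom = 3

Step 1 — factor the characteristic polynomial to read off the algebraic multiplicities:
  χ_A(x) = (x - 5)^4

Step 2 — compute geometric multiplicities via the rank-nullity identity g(λ) = n − rank(A − λI):
  rank(A − (5)·I) = 1, so dim ker(A − (5)·I) = n − 1 = 3

Summary:
  λ = 5: algebraic multiplicity = 4, geometric multiplicity = 3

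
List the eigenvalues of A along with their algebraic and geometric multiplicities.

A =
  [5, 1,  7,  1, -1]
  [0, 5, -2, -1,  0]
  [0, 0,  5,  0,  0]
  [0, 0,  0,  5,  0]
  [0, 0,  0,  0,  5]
λ = 5: alg = 5, geom = 3

Step 1 — factor the characteristic polynomial to read off the algebraic multiplicities:
  χ_A(x) = (x - 5)^5

Step 2 — compute geometric multiplicities via the rank-nullity identity g(λ) = n − rank(A − λI):
  rank(A − (5)·I) = 2, so dim ker(A − (5)·I) = n − 2 = 3

Summary:
  λ = 5: algebraic multiplicity = 5, geometric multiplicity = 3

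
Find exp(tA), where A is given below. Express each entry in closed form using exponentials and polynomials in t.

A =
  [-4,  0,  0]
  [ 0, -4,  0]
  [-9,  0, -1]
e^{tA} =
  [exp(-4*t), 0, 0]
  [0, exp(-4*t), 0]
  [-3*exp(-t) + 3*exp(-4*t), 0, exp(-t)]

Strategy: write A = P · J · P⁻¹ where J is a Jordan canonical form, so e^{tA} = P · e^{tJ} · P⁻¹, and e^{tJ} can be computed block-by-block.

A has Jordan form
J =
  [-4,  0,  0]
  [ 0, -4,  0]
  [ 0,  0, -1]
(up to reordering of blocks).

Per-block formulas:
  For a 1×1 block at λ = -4: exp(t · [-4]) = [e^(-4t)].
  For a 1×1 block at λ = -1: exp(t · [-1]) = [e^(-1t)].

After assembling e^{tJ} and conjugating by P, we get:

e^{tA} =
  [exp(-4*t), 0, 0]
  [0, exp(-4*t), 0]
  [-3*exp(-t) + 3*exp(-4*t), 0, exp(-t)]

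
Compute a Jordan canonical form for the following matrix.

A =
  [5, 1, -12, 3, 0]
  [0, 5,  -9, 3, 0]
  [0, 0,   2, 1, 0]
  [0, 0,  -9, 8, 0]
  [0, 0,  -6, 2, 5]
J_2(5) ⊕ J_2(5) ⊕ J_1(5)

The characteristic polynomial is
  det(x·I − A) = x^5 - 25*x^4 + 250*x^3 - 1250*x^2 + 3125*x - 3125 = (x - 5)^5

Eigenvalues and multiplicities (the geometric multiplicity of λ is n − rank(A − λI), which equals the number of Jordan blocks for λ):
  λ = 5: algebraic multiplicity = 5, geometric multiplicity = 3

Determining the block sizes for each eigenvalue:
  λ = 5: with am = 5 and gm = 3, the partition is not yet determined (e.g. several partitions of 5 into 3 parts exist). Let N = A − (5)·I. Computing rank(N^1) = 2, rank(N^2) = 0; the number of blocks of size ≥ j is rank(N^{j−1}) − rank(N^j), giving [3, 2]. So we have 2 block(s) of size 2, 1 block(s) of size 1 → block sizes [2, 2, 1]

Assembling the blocks gives a Jordan form
J =
  [5, 1, 0, 0, 0]
  [0, 5, 0, 0, 0]
  [0, 0, 5, 1, 0]
  [0, 0, 0, 5, 0]
  [0, 0, 0, 0, 5]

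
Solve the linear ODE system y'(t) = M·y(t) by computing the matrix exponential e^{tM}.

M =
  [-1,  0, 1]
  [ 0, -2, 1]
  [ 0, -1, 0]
e^{tM} =
  [exp(-t), -t^2*exp(-t)/2, t^2*exp(-t)/2 + t*exp(-t)]
  [0, -t*exp(-t) + exp(-t), t*exp(-t)]
  [0, -t*exp(-t), t*exp(-t) + exp(-t)]

Strategy: write M = P · J · P⁻¹ where J is a Jordan canonical form, so e^{tM} = P · e^{tJ} · P⁻¹, and e^{tJ} can be computed block-by-block.

M has Jordan form
J =
  [-1,  1,  0]
  [ 0, -1,  1]
  [ 0,  0, -1]
(up to reordering of blocks).

Per-block formulas:
  For a 3×3 Jordan block J_3(-1): exp(t · J_3(-1)) = e^(-1t)·(I + t·N + (t^2/2)·N^2), where N is the 3×3 nilpotent shift.

After assembling e^{tJ} and conjugating by P, we get:

e^{tM} =
  [exp(-t), -t^2*exp(-t)/2, t^2*exp(-t)/2 + t*exp(-t)]
  [0, -t*exp(-t) + exp(-t), t*exp(-t)]
  [0, -t*exp(-t), t*exp(-t) + exp(-t)]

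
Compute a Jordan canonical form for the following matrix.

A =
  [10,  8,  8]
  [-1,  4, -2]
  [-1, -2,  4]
J_2(6) ⊕ J_1(6)

The characteristic polynomial is
  det(x·I − A) = x^3 - 18*x^2 + 108*x - 216 = (x - 6)^3

Eigenvalues and multiplicities (the geometric multiplicity of λ is n − rank(A − λI), which equals the number of Jordan blocks for λ):
  λ = 6: algebraic multiplicity = 3, geometric multiplicity = 2

Determining the block sizes for each eigenvalue:
  λ = 6: 2 blocks summing to 3 forces exactly one block of size 2 and the rest size 1 → block sizes [2, 1]

Assembling the blocks gives a Jordan form
J =
  [6, 1, 0]
  [0, 6, 0]
  [0, 0, 6]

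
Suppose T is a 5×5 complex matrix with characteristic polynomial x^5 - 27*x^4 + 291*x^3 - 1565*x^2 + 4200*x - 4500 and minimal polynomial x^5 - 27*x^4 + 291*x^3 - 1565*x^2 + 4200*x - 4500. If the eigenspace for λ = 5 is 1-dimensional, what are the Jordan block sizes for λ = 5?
Block sizes for λ = 5: [3]

Step 1 — from the characteristic polynomial, algebraic multiplicity of λ = 5 is 3. From dim ker(T − (5)·I) = 1, there are exactly 1 Jordan blocks for λ = 5.
Step 2 — from the minimal polynomial, the factor (x − 5)^3 tells us the largest block for λ = 5 has size 3.
Step 3 — with total size 3, 1 blocks, and largest block 3, the block sizes (in nonincreasing order) are [3].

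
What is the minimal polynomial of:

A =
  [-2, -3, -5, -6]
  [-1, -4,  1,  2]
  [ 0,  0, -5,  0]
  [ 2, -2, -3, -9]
x^2 + 10*x + 25

The characteristic polynomial is χ_A(x) = (x + 5)^4, so the eigenvalues are known. The minimal polynomial is
  m_A(x) = Π_λ (x − λ)^{k_λ}
where k_λ is the size of the *largest* Jordan block for λ (equivalently, the smallest k with (A − λI)^k v = 0 for every generalised eigenvector v of λ).

  λ = -5: largest Jordan block has size 2, contributing (x + 5)^2

So m_A(x) = (x + 5)^2 = x^2 + 10*x + 25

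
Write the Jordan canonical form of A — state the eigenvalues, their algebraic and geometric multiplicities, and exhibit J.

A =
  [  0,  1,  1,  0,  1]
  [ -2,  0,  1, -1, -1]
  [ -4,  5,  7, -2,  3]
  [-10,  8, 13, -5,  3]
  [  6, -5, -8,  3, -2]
J_2(0) ⊕ J_2(0) ⊕ J_1(0)

The characteristic polynomial is
  det(x·I − A) = x^5

Eigenvalues and multiplicities (the geometric multiplicity of λ is n − rank(A − λI), which equals the number of Jordan blocks for λ):
  λ = 0: algebraic multiplicity = 5, geometric multiplicity = 3

Determining the block sizes for each eigenvalue:
  λ = 0: with am = 5 and gm = 3, the partition is not yet determined (e.g. several partitions of 5 into 3 parts exist). Let N = A − (0)·I. Computing rank(N^1) = 2, rank(N^2) = 0; the number of blocks of size ≥ j is rank(N^{j−1}) − rank(N^j), giving [3, 2]. So we have 2 block(s) of size 2, 1 block(s) of size 1 → block sizes [2, 2, 1]

Assembling the blocks gives a Jordan form
J =
  [0, 1, 0, 0, 0]
  [0, 0, 0, 0, 0]
  [0, 0, 0, 1, 0]
  [0, 0, 0, 0, 0]
  [0, 0, 0, 0, 0]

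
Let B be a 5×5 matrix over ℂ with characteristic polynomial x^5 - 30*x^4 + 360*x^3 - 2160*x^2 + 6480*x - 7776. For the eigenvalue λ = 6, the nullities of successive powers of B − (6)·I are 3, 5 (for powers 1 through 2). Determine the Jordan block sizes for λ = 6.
Block sizes for λ = 6: [2, 2, 1]

From the dimensions of kernels of powers, the number of Jordan blocks of size at least j is d_j − d_{j−1} where d_j = dim ker(N^j) (with d_0 = 0). Computing the differences gives [3, 2].
The number of blocks of size exactly k is (#blocks of size ≥ k) − (#blocks of size ≥ k + 1), so the partition is: 1 block(s) of size 1, 2 block(s) of size 2.
In nonincreasing order the block sizes are [2, 2, 1].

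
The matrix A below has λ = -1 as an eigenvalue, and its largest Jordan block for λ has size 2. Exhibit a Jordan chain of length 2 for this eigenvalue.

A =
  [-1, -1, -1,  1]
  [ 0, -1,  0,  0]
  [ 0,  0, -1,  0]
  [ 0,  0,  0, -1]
A Jordan chain for λ = -1 of length 2:
v_1 = (-1, 0, 0, 0)ᵀ
v_2 = (0, 1, 0, 0)ᵀ

Let N = A − (-1)·I. We want v_2 with N^2 v_2 = 0 but N^1 v_2 ≠ 0; then v_{j-1} := N · v_j for j = 2, …, 2.

Pick v_2 = (0, 1, 0, 0)ᵀ.
Then v_1 = N · v_2 = (-1, 0, 0, 0)ᵀ.

Sanity check: (A − (-1)·I) v_1 = (0, 0, 0, 0)ᵀ = 0. ✓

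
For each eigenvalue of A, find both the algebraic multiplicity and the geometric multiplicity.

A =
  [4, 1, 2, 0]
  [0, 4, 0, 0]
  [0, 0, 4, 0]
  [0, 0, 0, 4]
λ = 4: alg = 4, geom = 3

Step 1 — factor the characteristic polynomial to read off the algebraic multiplicities:
  χ_A(x) = (x - 4)^4

Step 2 — compute geometric multiplicities via the rank-nullity identity g(λ) = n − rank(A − λI):
  rank(A − (4)·I) = 1, so dim ker(A − (4)·I) = n − 1 = 3

Summary:
  λ = 4: algebraic multiplicity = 4, geometric multiplicity = 3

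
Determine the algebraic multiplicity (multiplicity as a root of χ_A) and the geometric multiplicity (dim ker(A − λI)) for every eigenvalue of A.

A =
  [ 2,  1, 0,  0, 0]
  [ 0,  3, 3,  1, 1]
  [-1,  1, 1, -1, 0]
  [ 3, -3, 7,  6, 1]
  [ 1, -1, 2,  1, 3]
λ = 3: alg = 5, geom = 2

Step 1 — factor the characteristic polynomial to read off the algebraic multiplicities:
  χ_A(x) = (x - 3)^5

Step 2 — compute geometric multiplicities via the rank-nullity identity g(λ) = n − rank(A − λI):
  rank(A − (3)·I) = 3, so dim ker(A − (3)·I) = n − 3 = 2

Summary:
  λ = 3: algebraic multiplicity = 5, geometric multiplicity = 2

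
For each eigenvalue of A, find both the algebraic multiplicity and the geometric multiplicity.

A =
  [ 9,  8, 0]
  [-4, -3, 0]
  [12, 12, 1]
λ = 1: alg = 2, geom = 2; λ = 5: alg = 1, geom = 1

Step 1 — factor the characteristic polynomial to read off the algebraic multiplicities:
  χ_A(x) = (x - 5)*(x - 1)^2

Step 2 — compute geometric multiplicities via the rank-nullity identity g(λ) = n − rank(A − λI):
  rank(A − (1)·I) = 1, so dim ker(A − (1)·I) = n − 1 = 2
  rank(A − (5)·I) = 2, so dim ker(A − (5)·I) = n − 2 = 1

Summary:
  λ = 1: algebraic multiplicity = 2, geometric multiplicity = 2
  λ = 5: algebraic multiplicity = 1, geometric multiplicity = 1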